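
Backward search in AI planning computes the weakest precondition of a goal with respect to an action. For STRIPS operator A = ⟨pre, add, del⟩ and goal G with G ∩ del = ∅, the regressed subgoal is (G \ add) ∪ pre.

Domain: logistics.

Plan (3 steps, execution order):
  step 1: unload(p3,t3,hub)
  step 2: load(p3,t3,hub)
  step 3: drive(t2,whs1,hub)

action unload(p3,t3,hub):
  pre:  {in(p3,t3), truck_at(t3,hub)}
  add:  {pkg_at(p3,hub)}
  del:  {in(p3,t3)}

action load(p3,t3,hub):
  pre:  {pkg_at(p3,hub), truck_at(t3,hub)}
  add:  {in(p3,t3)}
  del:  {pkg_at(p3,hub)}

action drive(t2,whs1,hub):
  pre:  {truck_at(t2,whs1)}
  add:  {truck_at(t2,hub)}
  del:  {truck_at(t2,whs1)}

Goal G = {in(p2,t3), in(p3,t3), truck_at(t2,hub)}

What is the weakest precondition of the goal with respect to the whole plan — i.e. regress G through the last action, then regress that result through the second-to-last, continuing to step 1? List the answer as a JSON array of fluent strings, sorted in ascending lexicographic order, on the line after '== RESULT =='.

Work backward from the goal:
  through step 3 (drive(t2,whs1,hub)): drop {truck_at(t2,hub)}, keep {in(p2,t3), in(p3,t3)}, require {truck_at(t2,whs1)}
    → {in(p2,t3), in(p3,t3), truck_at(t2,whs1)}
  through step 2 (load(p3,t3,hub)): drop {in(p3,t3)}, keep {in(p2,t3), truck_at(t2,whs1)}, require {pkg_at(p3,hub), truck_at(t3,hub)}
    → {in(p2,t3), pkg_at(p3,hub), truck_at(t2,whs1), truck_at(t3,hub)}
  through step 1 (unload(p3,t3,hub)): drop {pkg_at(p3,hub)}, keep {in(p2,t3), truck_at(t2,whs1), truck_at(t3,hub)}, require {in(p3,t3), truck_at(t3,hub)}
    → {in(p2,t3), in(p3,t3), truck_at(t2,whs1), truck_at(t3,hub)}

== RESULT ==
["in(p2,t3)", "in(p3,t3)", "truck_at(t2,whs1)", "truck_at(t3,hub)"]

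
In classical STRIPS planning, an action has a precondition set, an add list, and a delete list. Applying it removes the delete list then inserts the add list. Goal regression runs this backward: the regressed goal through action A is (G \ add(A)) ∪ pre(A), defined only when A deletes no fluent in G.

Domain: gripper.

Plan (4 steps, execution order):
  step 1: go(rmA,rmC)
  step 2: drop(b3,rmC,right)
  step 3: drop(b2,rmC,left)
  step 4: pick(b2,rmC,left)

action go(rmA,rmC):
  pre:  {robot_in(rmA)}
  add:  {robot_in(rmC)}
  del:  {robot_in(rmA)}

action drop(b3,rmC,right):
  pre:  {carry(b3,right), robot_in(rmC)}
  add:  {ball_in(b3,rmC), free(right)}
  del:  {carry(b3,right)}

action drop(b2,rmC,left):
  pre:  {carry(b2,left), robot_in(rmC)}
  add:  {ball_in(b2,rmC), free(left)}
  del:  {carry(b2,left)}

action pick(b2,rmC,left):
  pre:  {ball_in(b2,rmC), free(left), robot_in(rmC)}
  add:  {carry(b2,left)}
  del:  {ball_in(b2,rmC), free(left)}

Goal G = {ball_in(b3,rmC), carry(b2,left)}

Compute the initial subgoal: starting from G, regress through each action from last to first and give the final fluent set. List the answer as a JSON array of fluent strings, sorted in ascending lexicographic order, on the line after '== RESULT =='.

Work backward from the goal:
  through step 4 (pick(b2,rmC,left)): drop {carry(b2,left)}, keep {ball_in(b3,rmC)}, require {ball_in(b2,rmC), free(left), robot_in(rmC)}
    → {ball_in(b2,rmC), ball_in(b3,rmC), free(left), robot_in(rmC)}
  through step 3 (drop(b2,rmC,left)): drop {ball_in(b2,rmC), free(left)}, keep {ball_in(b3,rmC), robot_in(rmC)}, require {carry(b2,left), robot_in(rmC)}
    → {ball_in(b3,rmC), carry(b2,left), robot_in(rmC)}
  through step 2 (drop(b3,rmC,right)): drop {ball_in(b3,rmC)}, keep {carry(b2,left), robot_in(rmC)}, require {carry(b3,right), robot_in(rmC)}
    → {carry(b2,left), carry(b3,right), robot_in(rmC)}
  through step 1 (go(rmA,rmC)): drop {robot_in(rmC)}, keep {carry(b2,left), carry(b3,right)}, require {robot_in(rmA)}
    → {carry(b2,left), carry(b3,right), robot_in(rmA)}

== RESULT ==
["carry(b2,left)", "carry(b3,right)", "robot_in(rmA)"]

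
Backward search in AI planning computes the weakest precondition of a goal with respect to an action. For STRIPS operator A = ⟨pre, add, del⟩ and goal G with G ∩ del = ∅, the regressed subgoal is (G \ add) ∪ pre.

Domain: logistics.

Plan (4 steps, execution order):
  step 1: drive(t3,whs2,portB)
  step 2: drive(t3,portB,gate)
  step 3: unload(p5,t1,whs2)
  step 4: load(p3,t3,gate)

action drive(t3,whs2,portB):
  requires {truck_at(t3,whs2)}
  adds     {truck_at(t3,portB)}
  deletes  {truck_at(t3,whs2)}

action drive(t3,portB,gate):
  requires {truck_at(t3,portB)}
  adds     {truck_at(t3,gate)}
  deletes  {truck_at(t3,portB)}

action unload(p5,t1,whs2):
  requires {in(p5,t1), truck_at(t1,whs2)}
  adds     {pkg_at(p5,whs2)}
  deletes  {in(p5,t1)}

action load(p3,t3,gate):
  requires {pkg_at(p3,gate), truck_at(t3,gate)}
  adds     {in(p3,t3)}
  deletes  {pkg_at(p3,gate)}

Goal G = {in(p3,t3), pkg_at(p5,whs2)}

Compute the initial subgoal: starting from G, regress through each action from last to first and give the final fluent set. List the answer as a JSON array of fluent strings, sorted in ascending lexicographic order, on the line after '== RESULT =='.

Work backward from the goal:
  through step 4 (load(p3,t3,gate)): drop {in(p3,t3)}, keep {pkg_at(p5,whs2)}, require {pkg_at(p3,gate), truck_at(t3,gate)}
    → {pkg_at(p3,gate), pkg_at(p5,whs2), truck_at(t3,gate)}
  through step 3 (unload(p5,t1,whs2)): drop {pkg_at(p5,whs2)}, keep {pkg_at(p3,gate), truck_at(t3,gate)}, require {in(p5,t1), truck_at(t1,whs2)}
    → {in(p5,t1), pkg_at(p3,gate), truck_at(t1,whs2), truck_at(t3,gate)}
  through step 2 (drive(t3,portB,gate)): drop {truck_at(t3,gate)}, keep {in(p5,t1), pkg_at(p3,gate), truck_at(t1,whs2)}, require {truck_at(t3,portB)}
    → {in(p5,t1), pkg_at(p3,gate), truck_at(t1,whs2), truck_at(t3,portB)}
  through step 1 (drive(t3,whs2,portB)): drop {truck_at(t3,portB)}, keep {in(p5,t1), pkg_at(p3,gate), truck_at(t1,whs2)}, require {truck_at(t3,whs2)}
    → {in(p5,t1), pkg_at(p3,gate), truck_at(t1,whs2), truck_at(t3,whs2)}

== RESULT ==
["in(p5,t1)", "pkg_at(p3,gate)", "truck_at(t1,whs2)", "truck_at(t3,whs2)"]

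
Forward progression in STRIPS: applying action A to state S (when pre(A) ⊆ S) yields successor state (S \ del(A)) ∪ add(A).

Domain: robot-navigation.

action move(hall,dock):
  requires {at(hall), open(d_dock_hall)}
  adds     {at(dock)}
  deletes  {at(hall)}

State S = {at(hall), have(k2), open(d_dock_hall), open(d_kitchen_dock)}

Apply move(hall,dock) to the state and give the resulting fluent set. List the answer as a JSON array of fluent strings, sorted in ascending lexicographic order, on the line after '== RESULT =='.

Progress:
  pre ⊆ S: {at(hall), open(d_dock_hall)} ⊆ S  — applicable
  S \ del = {have(k2), open(d_dock_hall), open(d_kitchen_dock)}
  ∪ add   = {at(dock), have(k2), open(d_dock_hall), open(d_kitchen_dock)}

== RESULT ==
["at(dock)", "have(k2)", "open(d_dock_hall)", "open(d_kitchen_dock)"]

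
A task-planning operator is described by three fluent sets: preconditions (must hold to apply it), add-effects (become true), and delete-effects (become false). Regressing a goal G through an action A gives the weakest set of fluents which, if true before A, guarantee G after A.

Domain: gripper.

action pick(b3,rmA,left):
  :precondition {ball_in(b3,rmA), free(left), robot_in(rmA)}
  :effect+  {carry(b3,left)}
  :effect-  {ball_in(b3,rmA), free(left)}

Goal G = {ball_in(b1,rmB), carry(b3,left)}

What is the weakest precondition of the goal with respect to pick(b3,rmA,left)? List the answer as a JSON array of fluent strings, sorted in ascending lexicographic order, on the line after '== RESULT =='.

Compute (G \ add) ∪ pre:
  G ∩ del = {}  (empty — regression defined)
  G \ add = {ball_in(b1,rmB), carry(b3,left)} \ {carry(b3,left)} = {ball_in(b1,rmB)}
  ∪ pre   = {ball_in(b1,rmB)} ∪ {ball_in(b3,rmA), free(left), robot_in(rmA)}
          = {ball_in(b1,rmB), ball_in(b3,rmA), free(left), robot_in(rmA)}

== RESULT ==
["ball_in(b1,rmB)", "ball_in(b3,rmA)", "free(left)", "robot_in(rmA)"]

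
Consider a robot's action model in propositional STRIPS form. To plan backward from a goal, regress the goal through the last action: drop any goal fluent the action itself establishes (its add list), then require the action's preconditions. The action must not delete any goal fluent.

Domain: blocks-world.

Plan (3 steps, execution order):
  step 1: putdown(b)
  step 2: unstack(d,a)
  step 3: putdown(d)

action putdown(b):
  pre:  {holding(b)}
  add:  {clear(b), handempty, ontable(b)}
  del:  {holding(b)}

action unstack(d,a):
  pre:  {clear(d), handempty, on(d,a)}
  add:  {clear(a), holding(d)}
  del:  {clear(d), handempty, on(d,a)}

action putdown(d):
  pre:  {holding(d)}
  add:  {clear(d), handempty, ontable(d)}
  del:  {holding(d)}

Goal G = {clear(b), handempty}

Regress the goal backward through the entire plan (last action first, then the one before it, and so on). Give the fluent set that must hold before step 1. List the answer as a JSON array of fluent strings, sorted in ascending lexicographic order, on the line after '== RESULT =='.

Work backward from the goal:
  through step 3 (putdown(d)): drop {handempty}, keep {clear(b)}, require {holding(d)}
    → {clear(b), holding(d)}
  through step 2 (unstack(d,a)): drop {holding(d)}, keep {clear(b)}, require {clear(d), handempty, on(d,a)}
    → {clear(b), clear(d), handempty, on(d,a)}
  through step 1 (putdown(b)): drop {clear(b), handempty}, keep {clear(d), on(d,a)}, require {holding(b)}
    → {clear(d), holding(b), on(d,a)}

== RESULT ==
["clear(d)", "holding(b)", "on(d,a)"]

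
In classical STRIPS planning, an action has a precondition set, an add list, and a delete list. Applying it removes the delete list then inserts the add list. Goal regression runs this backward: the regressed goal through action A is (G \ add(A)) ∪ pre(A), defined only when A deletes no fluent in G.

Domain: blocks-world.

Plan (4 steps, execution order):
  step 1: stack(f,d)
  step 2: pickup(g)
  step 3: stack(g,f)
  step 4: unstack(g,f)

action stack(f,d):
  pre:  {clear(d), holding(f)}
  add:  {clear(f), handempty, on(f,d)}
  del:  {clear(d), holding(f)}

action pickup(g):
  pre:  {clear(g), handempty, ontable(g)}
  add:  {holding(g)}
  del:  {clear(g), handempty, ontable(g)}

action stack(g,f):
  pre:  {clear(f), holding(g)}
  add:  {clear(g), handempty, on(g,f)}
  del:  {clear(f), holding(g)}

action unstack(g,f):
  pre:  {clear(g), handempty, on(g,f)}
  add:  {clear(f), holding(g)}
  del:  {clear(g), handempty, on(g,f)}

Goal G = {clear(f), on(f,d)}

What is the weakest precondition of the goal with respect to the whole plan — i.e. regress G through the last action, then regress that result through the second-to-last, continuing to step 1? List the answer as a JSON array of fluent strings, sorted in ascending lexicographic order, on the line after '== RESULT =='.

Regress step by step:
  through step 4 (unstack(g,f)): drop {clear(f)}, keep {on(f,d)}, require {clear(g), handempty, on(g,f)}
    → {clear(g), handempty, on(f,d), on(g,f)}
  through step 3 (stack(g,f)): drop {clear(g), handempty, on(g,f)}, keep {on(f,d)}, require {clear(f), holding(g)}
    → {clear(f), holding(g), on(f,d)}
  through step 2 (pickup(g)): drop {holding(g)}, keep {clear(f), on(f,d)}, require {clear(g), handempty, ontable(g)}
    → {clear(f), clear(g), handempty, on(f,d), ontable(g)}
  through step 1 (stack(f,d)): drop {clear(f), handempty, on(f,d)}, keep {clear(g), ontable(g)}, require {clear(d), holding(f)}
    → {clear(d), clear(g), holding(f), ontable(g)}

== RESULT ==
["clear(d)", "clear(g)", "holding(f)", "ontable(g)"]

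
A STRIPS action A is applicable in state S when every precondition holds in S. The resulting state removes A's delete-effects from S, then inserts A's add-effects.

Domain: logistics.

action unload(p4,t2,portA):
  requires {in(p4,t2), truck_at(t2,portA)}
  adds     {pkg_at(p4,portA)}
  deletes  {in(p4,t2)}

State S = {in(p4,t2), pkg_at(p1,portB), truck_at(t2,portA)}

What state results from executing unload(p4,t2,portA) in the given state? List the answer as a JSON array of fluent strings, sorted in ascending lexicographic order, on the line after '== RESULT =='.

Compute (S \ del) ∪ add:
  pre ⊆ S: {in(p4,t2), truck_at(t2,portA)} ⊆ S  — applicable
  S \ del = {pkg_at(p1,portB), truck_at(t2,portA)}
  ∪ add   = {pkg_at(p1,portB), pkg_at(p4,portA), truck_at(t2,portA)}

== RESULT ==
["pkg_at(p1,portB)", "pkg_at(p4,portA)", "truck_at(t2,portA)"]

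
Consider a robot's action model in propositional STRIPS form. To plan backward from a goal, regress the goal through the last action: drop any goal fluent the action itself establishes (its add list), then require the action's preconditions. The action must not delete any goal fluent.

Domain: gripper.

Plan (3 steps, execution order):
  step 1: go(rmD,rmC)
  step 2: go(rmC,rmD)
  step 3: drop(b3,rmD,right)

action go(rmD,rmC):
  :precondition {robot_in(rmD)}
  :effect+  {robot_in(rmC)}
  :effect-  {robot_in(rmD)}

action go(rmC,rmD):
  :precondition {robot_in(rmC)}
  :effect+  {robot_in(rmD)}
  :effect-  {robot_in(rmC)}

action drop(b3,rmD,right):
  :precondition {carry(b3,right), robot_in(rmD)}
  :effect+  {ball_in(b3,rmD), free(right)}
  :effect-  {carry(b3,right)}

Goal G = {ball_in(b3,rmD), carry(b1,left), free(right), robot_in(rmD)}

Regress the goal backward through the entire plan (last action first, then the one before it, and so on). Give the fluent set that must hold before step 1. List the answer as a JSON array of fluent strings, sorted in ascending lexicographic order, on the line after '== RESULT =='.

Regress step by step:
  through step 3 (drop(b3,rmD,right)): drop {ball_in(b3,rmD), free(right)}, keep {carry(b1,left), robot_in(rmD)}, require {carry(b3,right), robot_in(rmD)}
    → {carry(b1,left), carry(b3,right), robot_in(rmD)}
  through step 2 (go(rmC,rmD)): drop {robot_in(rmD)}, keep {carry(b1,left), carry(b3,right)}, require {robot_in(rmC)}
    → {carry(b1,left), carry(b3,right), robot_in(rmC)}
  through step 1 (go(rmD,rmC)): drop {robot_in(rmC)}, keep {carry(b1,left), carry(b3,right)}, require {robot_in(rmD)}
    → {carry(b1,left), carry(b3,right), robot_in(rmD)}

== RESULT ==
["carry(b1,left)", "carry(b3,right)", "robot_in(rmD)"]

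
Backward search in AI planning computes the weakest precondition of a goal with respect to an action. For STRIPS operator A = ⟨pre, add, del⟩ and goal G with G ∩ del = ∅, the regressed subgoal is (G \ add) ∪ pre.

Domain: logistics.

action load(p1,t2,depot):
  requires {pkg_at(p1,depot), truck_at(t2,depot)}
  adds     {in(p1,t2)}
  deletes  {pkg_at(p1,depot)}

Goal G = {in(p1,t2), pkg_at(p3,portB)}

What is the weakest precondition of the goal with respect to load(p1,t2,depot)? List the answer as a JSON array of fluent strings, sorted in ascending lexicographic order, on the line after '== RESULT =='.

Compute (G \ add) ∪ pre:
  G ∩ del = {}  (empty — regression defined)
  G \ add = {in(p1,t2), pkg_at(p3,portB)} \ {in(p1,t2)} = {pkg_at(p3,portB)}
  ∪ pre   = {pkg_at(p3,portB)} ∪ {pkg_at(p1,depot), truck_at(t2,depot)}
          = {pkg_at(p1,depot), pkg_at(p3,portB), truck_at(t2,depot)}

== RESULT ==
["pkg_at(p1,depot)", "pkg_at(p3,portB)", "truck_at(t2,depot)"]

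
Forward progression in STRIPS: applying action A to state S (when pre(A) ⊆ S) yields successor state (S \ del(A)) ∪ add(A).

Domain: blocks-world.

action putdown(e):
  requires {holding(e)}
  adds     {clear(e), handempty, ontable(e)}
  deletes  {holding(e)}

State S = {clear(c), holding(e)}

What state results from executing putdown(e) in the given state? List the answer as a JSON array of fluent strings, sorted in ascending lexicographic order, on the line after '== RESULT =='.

Progress:
  pre ⊆ S: {holding(e)} ⊆ S  — applicable
  S \ del = {clear(c)}
  ∪ add   = {clear(c), clear(e), handempty, ontable(e)}

== RESULT ==
["clear(c)", "clear(e)", "handempty", "ontable(e)"]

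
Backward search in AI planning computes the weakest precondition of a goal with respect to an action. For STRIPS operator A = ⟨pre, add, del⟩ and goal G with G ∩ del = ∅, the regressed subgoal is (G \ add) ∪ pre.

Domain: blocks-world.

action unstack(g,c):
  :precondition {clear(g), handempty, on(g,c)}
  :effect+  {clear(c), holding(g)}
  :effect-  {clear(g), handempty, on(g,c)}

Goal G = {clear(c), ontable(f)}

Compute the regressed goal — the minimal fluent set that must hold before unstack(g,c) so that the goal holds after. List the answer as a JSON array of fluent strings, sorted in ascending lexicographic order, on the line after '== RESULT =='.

Compute (G \ add) ∪ pre:
  G ∩ del = {}  (empty — regression defined)
  G \ add = {clear(c), ontable(f)} \ {clear(c), holding(g)} = {ontable(f)}
  ∪ pre   = {ontable(f)} ∪ {clear(g), handempty, on(g,c)}
          = {clear(g), handempty, on(g,c), ontable(f)}

== RESULT ==
["clear(g)", "handempty", "on(g,c)", "ontable(f)"]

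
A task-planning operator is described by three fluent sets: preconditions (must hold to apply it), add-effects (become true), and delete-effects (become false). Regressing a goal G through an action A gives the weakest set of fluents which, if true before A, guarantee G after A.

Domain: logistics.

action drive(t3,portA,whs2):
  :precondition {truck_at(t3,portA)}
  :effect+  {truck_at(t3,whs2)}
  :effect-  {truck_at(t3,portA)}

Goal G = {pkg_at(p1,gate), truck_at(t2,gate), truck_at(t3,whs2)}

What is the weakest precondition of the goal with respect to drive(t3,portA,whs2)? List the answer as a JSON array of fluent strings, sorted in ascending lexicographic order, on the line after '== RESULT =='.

Compute (G \ add) ∪ pre:
  G ∩ del = {}  (empty — regression defined)
  G \ add = {pkg_at(p1,gate), truck_at(t2,gate), truck_at(t3,whs2)} \ {truck_at(t3,whs2)} = {pkg_at(p1,gate), truck_at(t2,gate)}
  ∪ pre   = {pkg_at(p1,gate), truck_at(t2,gate)} ∪ {truck_at(t3,portA)}
          = {pkg_at(p1,gate), truck_at(t2,gate), truck_at(t3,portA)}

== RESULT ==
["pkg_at(p1,gate)", "truck_at(t2,gate)", "truck_at(t3,portA)"]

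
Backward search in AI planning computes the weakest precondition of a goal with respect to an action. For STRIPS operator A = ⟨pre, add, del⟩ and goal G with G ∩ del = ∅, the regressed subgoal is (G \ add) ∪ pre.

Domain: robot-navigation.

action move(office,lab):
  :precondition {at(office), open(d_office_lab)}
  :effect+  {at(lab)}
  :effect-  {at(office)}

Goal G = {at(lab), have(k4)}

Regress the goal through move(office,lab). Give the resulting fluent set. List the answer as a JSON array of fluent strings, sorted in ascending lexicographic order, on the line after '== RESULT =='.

Regress:
  G ∩ del = {}  (empty — regression defined)
  G \ add = {at(lab), have(k4)} \ {at(lab)} = {have(k4)}
  ∪ pre   = {have(k4)} ∪ {at(office), open(d_office_lab)}
          = {at(office), have(k4), open(d_office_lab)}

== RESULT ==
["at(office)", "have(k4)", "open(d_office_lab)"]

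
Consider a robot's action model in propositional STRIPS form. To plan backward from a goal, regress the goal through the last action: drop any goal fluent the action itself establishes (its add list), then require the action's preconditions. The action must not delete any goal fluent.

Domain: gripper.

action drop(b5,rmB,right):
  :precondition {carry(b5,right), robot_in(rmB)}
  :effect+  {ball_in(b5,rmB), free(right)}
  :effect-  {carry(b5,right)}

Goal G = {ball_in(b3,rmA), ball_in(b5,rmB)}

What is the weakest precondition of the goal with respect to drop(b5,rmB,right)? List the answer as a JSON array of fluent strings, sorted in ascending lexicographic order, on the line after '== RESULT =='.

Compute (G \ add) ∪ pre:
  G ∩ del = {}  (empty — regression defined)
  G \ add = {ball_in(b3,rmA), ball_in(b5,rmB)} \ {ball_in(b5,rmB), free(right)} = {ball_in(b3,rmA)}
  ∪ pre   = {ball_in(b3,rmA)} ∪ {carry(b5,right), robot_in(rmB)}
          = {ball_in(b3,rmA), carry(b5,right), robot_in(rmB)}

== RESULT ==
["ball_in(b3,rmA)", "carry(b5,right)", "robot_in(rmB)"]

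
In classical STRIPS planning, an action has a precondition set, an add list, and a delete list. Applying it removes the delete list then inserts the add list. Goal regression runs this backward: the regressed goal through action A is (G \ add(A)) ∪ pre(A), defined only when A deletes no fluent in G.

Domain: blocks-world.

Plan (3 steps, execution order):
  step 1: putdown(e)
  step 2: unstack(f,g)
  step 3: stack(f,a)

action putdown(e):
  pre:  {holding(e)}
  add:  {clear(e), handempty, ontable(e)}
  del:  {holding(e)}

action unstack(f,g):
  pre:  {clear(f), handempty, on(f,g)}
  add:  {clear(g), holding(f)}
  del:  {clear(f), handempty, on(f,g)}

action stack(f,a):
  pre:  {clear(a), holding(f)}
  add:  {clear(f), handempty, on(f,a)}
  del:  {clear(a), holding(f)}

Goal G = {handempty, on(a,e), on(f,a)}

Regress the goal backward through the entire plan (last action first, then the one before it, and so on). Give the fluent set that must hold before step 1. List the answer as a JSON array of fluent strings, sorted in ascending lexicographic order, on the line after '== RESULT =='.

Regress step by step:
  through step 3 (stack(f,a)): drop {handempty, on(f,a)}, keep {on(a,e)}, require {clear(a), holding(f)}
    → {clear(a), holding(f), on(a,e)}
  through step 2 (unstack(f,g)): drop {holding(f)}, keep {clear(a), on(a,e)}, require {clear(f), handempty, on(f,g)}
    → {clear(a), clear(f), handempty, on(a,e), on(f,g)}
  through step 1 (putdown(e)): drop {handempty}, keep {clear(a), clear(f), on(a,e), on(f,g)}, require {holding(e)}
    → {clear(a), clear(f), holding(e), on(a,e), on(f,g)}

== RESULT ==
["clear(a)", "clear(f)", "holding(e)", "on(a,e)", "on(f,g)"]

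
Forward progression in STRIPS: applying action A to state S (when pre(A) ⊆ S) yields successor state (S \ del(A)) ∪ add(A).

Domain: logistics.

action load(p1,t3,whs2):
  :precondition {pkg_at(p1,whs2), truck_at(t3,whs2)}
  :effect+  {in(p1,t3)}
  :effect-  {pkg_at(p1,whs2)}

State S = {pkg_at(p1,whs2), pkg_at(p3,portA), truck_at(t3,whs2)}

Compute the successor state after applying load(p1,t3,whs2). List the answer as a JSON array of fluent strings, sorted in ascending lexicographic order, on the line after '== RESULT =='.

Compute (S \ del) ∪ add:
  pre ⊆ S: {pkg_at(p1,whs2), truck_at(t3,whs2)} ⊆ S  — applicable
  S \ del = {pkg_at(p3,portA), truck_at(t3,whs2)}
  ∪ add   = {in(p1,t3), pkg_at(p3,portA), truck_at(t3,whs2)}

== RESULT ==
["in(p1,t3)", "pkg_at(p3,portA)", "truck_at(t3,whs2)"]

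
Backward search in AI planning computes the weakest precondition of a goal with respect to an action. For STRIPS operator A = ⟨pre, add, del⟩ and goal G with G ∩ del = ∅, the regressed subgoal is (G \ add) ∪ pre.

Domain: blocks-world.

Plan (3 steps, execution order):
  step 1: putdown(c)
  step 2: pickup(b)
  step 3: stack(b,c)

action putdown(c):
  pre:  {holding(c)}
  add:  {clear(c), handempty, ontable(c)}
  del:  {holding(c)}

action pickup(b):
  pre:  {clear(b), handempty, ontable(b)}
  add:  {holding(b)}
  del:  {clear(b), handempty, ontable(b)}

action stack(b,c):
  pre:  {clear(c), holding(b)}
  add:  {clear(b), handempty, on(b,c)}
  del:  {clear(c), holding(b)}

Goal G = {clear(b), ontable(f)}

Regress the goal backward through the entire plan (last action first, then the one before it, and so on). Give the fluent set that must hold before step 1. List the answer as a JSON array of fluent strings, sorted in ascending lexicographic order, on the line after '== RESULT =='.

Work backward from the goal:
  through step 3 (stack(b,c)): drop {clear(b)}, keep {ontable(f)}, require {clear(c), holding(b)}
    → {clear(c), holding(b), ontable(f)}
  through step 2 (pickup(b)): drop {holding(b)}, keep {clear(c), ontable(f)}, require {clear(b), handempty, ontable(b)}
    → {clear(b), clear(c), handempty, ontable(b), ontable(f)}
  through step 1 (putdown(c)): drop {clear(c), handempty}, keep {clear(b), ontable(b), ontable(f)}, require {holding(c)}
    → {clear(b), holding(c), ontable(b), ontable(f)}

== RESULT ==
["clear(b)", "holding(c)", "ontable(b)", "ontable(f)"]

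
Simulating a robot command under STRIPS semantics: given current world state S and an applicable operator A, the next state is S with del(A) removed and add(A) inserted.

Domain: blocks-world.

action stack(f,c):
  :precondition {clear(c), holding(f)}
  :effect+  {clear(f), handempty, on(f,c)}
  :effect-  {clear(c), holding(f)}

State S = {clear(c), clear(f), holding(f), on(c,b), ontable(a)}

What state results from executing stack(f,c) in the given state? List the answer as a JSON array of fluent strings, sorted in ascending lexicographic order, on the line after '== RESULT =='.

Compute (S \ del) ∪ add:
  pre ⊆ S: {clear(c), holding(f)} ⊆ S  — applicable
  S \ del = {clear(f), on(c,b), ontable(a)}
  ∪ add   = {clear(f), handempty, on(c,b), on(f,c), ontable(a)}

== RESULT ==
["clear(f)", "handempty", "on(c,b)", "on(f,c)", "ontable(a)"]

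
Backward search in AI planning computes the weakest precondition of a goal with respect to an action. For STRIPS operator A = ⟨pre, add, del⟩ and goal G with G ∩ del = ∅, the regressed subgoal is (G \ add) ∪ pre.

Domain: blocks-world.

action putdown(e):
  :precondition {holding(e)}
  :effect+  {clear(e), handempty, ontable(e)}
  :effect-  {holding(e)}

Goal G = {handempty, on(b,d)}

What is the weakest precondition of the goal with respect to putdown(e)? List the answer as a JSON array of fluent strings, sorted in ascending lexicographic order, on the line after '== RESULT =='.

Regress:
  G ∩ del = {}  (empty — regression defined)
  G \ add = {handempty, on(b,d)} \ {clear(e), handempty, ontable(e)} = {on(b,d)}
  ∪ pre   = {on(b,d)} ∪ {holding(e)}
          = {holding(e), on(b,d)}

== RESULT ==
["holding(e)", "on(b,d)"]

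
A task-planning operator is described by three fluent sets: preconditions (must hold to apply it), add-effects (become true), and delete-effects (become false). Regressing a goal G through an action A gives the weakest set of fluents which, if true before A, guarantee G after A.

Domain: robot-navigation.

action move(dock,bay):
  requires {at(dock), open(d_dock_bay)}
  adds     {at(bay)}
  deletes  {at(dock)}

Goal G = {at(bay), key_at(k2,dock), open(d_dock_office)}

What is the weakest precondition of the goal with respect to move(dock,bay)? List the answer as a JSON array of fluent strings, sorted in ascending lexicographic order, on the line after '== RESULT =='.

Compute (G \ add) ∪ pre:
  G ∩ del = {}  (empty — regression defined)
  G \ add = {at(bay), key_at(k2,dock), open(d_dock_office)} \ {at(bay)} = {key_at(k2,dock), open(d_dock_office)}
  ∪ pre   = {key_at(k2,dock), open(d_dock_office)} ∪ {at(dock), open(d_dock_bay)}
          = {at(dock), key_at(k2,dock), open(d_dock_bay), open(d_dock_office)}

== RESULT ==
["at(dock)", "key_at(k2,dock)", "open(d_dock_bay)", "open(d_dock_office)"]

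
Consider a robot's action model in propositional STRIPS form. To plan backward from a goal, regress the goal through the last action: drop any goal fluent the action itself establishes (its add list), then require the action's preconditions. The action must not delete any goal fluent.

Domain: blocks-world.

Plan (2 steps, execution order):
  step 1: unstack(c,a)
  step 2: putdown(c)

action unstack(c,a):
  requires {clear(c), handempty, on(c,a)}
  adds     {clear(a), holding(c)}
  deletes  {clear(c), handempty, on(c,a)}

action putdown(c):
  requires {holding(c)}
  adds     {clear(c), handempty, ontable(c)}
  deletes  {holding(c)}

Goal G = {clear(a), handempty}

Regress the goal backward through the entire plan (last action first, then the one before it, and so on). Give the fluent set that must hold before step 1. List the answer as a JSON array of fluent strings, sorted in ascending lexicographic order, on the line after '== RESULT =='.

Regress step by step:
  through step 2 (putdown(c)): drop {handempty}, keep {clear(a)}, require {holding(c)}
    → {clear(a), holding(c)}
  through step 1 (unstack(c,a)): drop {clear(a), holding(c)}, keep {}, require {clear(c), handempty, on(c,a)}
    → {clear(c), handempty, on(c,a)}

== RESULT ==
["clear(c)", "handempty", "on(c,a)"]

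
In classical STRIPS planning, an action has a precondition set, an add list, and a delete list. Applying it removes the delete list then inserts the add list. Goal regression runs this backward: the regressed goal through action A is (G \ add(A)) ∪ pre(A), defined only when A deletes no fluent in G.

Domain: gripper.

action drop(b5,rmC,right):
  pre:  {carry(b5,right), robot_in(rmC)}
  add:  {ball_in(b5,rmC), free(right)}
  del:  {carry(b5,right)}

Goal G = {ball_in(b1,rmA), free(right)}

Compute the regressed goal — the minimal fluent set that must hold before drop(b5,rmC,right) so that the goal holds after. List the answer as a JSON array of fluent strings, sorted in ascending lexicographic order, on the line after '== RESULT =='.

Compute (G \ add) ∪ pre:
  G ∩ del = {}  (empty — regression defined)
  G \ add = {ball_in(b1,rmA), free(right)} \ {ball_in(b5,rmC), free(right)} = {ball_in(b1,rmA)}
  ∪ pre   = {ball_in(b1,rmA)} ∪ {carry(b5,right), robot_in(rmC)}
          = {ball_in(b1,rmA), carry(b5,right), robot_in(rmC)}

== RESULT ==
["ball_in(b1,rmA)", "carry(b5,right)", "robot_in(rmC)"]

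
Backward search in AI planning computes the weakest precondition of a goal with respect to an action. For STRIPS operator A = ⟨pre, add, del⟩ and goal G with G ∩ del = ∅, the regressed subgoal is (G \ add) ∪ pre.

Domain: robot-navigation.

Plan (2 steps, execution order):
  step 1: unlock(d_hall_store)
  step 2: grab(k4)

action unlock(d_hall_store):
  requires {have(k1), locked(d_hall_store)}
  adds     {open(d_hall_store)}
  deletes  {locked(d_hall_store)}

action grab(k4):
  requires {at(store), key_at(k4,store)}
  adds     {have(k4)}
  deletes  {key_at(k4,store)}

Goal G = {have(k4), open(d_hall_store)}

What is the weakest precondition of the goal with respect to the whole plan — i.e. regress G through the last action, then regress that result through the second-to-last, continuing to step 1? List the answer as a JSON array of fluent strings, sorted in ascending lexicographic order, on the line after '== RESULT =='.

Regress step by step:
  through step 2 (grab(k4)): drop {have(k4)}, keep {open(d_hall_store)}, require {at(store), key_at(k4,store)}
    → {at(store), key_at(k4,store), open(d_hall_store)}
  through step 1 (unlock(d_hall_store)): drop {open(d_hall_store)}, keep {at(store), key_at(k4,store)}, require {have(k1), locked(d_hall_store)}
    → {at(store), have(k1), key_at(k4,store), locked(d_hall_store)}

== RESULT ==
["at(store)", "have(k1)", "key_at(k4,store)", "locked(d_hall_store)"]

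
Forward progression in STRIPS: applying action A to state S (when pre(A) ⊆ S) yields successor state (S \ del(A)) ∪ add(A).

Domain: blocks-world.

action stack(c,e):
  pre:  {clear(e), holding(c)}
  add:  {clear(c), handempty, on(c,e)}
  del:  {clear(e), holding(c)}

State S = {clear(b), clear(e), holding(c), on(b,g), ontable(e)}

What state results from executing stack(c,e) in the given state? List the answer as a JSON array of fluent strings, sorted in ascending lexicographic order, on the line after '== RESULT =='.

Progress:
  pre ⊆ S: {clear(e), holding(c)} ⊆ S  — applicable
  S \ del = {clear(b), on(b,g), ontable(e)}
  ∪ add   = {clear(b), clear(c), handempty, on(b,g), on(c,e), ontable(e)}

== RESULT ==
["clear(b)", "clear(c)", "handempty", "on(b,g)", "on(c,e)", "ontable(e)"]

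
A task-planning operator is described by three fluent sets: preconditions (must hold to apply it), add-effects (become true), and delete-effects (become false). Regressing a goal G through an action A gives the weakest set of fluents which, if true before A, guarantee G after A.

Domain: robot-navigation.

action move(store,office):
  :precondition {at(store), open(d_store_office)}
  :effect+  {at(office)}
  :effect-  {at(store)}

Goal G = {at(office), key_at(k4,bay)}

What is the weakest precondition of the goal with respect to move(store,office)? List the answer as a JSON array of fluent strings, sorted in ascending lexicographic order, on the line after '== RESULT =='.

Compute (G \ add) ∪ pre:
  G ∩ del = {}  (empty — regression defined)
  G \ add = {at(office), key_at(k4,bay)} \ {at(office)} = {key_at(k4,bay)}
  ∪ pre   = {key_at(k4,bay)} ∪ {at(store), open(d_store_office)}
          = {at(store), key_at(k4,bay), open(d_store_office)}

== RESULT ==
["at(store)", "key_at(k4,bay)", "open(d_store_office)"]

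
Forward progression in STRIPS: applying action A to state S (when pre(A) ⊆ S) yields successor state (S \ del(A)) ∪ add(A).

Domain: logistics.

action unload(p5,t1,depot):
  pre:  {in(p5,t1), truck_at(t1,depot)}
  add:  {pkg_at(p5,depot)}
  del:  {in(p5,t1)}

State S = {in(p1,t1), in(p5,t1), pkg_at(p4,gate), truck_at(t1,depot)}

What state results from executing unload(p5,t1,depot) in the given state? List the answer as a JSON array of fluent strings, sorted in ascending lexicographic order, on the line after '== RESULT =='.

Compute (S \ del) ∪ add:
  pre ⊆ S: {in(p5,t1), truck_at(t1,depot)} ⊆ S  — applicable
  S \ del = {in(p1,t1), pkg_at(p4,gate), truck_at(t1,depot)}
  ∪ add   = {in(p1,t1), pkg_at(p4,gate), pkg_at(p5,depot), truck_at(t1,depot)}

== RESULT ==
["in(p1,t1)", "pkg_at(p4,gate)", "pkg_at(p5,depot)", "truck_at(t1,depot)"]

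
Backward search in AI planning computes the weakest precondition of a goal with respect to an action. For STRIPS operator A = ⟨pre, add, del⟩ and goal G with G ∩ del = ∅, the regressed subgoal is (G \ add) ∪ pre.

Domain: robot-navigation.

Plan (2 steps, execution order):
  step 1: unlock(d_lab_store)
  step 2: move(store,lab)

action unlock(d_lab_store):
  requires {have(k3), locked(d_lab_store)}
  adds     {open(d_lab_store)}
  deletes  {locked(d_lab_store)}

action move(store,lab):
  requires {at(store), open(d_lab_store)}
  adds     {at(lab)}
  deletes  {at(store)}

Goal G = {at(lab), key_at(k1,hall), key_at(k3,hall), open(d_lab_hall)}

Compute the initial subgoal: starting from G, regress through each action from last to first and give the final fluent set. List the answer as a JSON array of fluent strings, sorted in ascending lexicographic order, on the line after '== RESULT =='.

Regress step by step:
  through step 2 (move(store,lab)): drop {at(lab)}, keep {key_at(k1,hall), key_at(k3,hall), open(d_lab_hall)}, require {at(store), open(d_lab_store)}
    → {at(store), key_at(k1,hall), key_at(k3,hall), open(d_lab_hall), open(d_lab_store)}
  through step 1 (unlock(d_lab_store)): drop {open(d_lab_store)}, keep {at(store), key_at(k1,hall), key_at(k3,hall), open(d_lab_hall)}, require {have(k3), locked(d_lab_store)}
    → {at(store), have(k3), key_at(k1,hall), key_at(k3,hall), locked(d_lab_store), open(d_lab_hall)}

== RESULT ==
["at(store)", "have(k3)", "key_at(k1,hall)", "key_at(k3,hall)", "locked(d_lab_store)", "open(d_lab_hall)"]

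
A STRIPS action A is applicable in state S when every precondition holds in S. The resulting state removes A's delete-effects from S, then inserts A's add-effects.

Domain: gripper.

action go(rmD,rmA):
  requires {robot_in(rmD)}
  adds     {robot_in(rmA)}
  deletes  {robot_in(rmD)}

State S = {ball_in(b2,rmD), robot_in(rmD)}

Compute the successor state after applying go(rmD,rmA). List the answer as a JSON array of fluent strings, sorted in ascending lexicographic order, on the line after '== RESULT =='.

Compute (S \ del) ∪ add:
  pre ⊆ S: {robot_in(rmD)} ⊆ S  — applicable
  S \ del = {ball_in(b2,rmD)}
  ∪ add   = {ball_in(b2,rmD), robot_in(rmA)}

== RESULT ==
["ball_in(b2,rmD)", "robot_in(rmA)"]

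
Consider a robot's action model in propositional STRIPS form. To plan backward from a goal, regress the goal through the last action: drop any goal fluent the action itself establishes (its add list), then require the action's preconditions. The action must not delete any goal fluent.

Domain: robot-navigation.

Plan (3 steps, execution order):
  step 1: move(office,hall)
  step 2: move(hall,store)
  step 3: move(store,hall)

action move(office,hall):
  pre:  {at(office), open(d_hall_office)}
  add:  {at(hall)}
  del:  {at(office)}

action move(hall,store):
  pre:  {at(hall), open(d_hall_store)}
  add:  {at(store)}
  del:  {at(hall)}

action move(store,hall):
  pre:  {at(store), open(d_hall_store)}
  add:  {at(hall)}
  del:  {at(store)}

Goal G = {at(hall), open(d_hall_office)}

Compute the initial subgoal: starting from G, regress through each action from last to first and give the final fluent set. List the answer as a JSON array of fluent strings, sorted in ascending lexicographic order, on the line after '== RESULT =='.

Regress step by step:
  through step 3 (move(store,hall)): drop {at(hall)}, keep {open(d_hall_office)}, require {at(store), open(d_hall_store)}
    → {at(store), open(d_hall_office), open(d_hall_store)}
  through step 2 (move(hall,store)): drop {at(store)}, keep {open(d_hall_office), open(d_hall_store)}, require {at(hall), open(d_hall_store)}
    → {at(hall), open(d_hall_office), open(d_hall_store)}
  through step 1 (move(office,hall)): drop {at(hall)}, keep {open(d_hall_office), open(d_hall_store)}, require {at(office), open(d_hall_office)}
    → {at(office), open(d_hall_office), open(d_hall_store)}

== RESULT ==
["at(office)", "open(d_hall_office)", "open(d_hall_store)"]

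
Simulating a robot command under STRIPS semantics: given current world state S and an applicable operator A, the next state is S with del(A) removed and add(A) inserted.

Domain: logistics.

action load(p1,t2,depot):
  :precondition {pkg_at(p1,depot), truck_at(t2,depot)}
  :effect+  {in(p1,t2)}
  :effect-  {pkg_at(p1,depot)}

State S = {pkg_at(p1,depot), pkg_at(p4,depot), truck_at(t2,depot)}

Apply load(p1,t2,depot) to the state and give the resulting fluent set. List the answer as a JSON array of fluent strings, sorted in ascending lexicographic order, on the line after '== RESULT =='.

Compute (S \ del) ∪ add:
  pre ⊆ S: {pkg_at(p1,depot), truck_at(t2,depot)} ⊆ S  — applicable
  S \ del = {pkg_at(p4,depot), truck_at(t2,depot)}
  ∪ add   = {in(p1,t2), pkg_at(p4,depot), truck_at(t2,depot)}

== RESULT ==
["in(p1,t2)", "pkg_at(p4,depot)", "truck_at(t2,depot)"]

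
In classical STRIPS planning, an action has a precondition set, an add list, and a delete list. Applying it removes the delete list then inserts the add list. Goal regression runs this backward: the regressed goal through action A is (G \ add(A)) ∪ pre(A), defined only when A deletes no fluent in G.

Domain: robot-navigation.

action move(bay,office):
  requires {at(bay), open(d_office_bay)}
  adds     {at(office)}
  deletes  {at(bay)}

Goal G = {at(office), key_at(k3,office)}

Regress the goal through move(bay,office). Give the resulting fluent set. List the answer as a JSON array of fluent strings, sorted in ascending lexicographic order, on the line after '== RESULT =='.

Compute (G \ add) ∪ pre:
  G ∩ del = {}  (empty — regression defined)
  G \ add = {at(office), key_at(k3,office)} \ {at(office)} = {key_at(k3,office)}
  ∪ pre   = {key_at(k3,office)} ∪ {at(bay), open(d_office_bay)}
          = {at(bay), key_at(k3,office), open(d_office_bay)}

== RESULT ==
["at(bay)", "key_at(k3,office)", "open(d_office_bay)"]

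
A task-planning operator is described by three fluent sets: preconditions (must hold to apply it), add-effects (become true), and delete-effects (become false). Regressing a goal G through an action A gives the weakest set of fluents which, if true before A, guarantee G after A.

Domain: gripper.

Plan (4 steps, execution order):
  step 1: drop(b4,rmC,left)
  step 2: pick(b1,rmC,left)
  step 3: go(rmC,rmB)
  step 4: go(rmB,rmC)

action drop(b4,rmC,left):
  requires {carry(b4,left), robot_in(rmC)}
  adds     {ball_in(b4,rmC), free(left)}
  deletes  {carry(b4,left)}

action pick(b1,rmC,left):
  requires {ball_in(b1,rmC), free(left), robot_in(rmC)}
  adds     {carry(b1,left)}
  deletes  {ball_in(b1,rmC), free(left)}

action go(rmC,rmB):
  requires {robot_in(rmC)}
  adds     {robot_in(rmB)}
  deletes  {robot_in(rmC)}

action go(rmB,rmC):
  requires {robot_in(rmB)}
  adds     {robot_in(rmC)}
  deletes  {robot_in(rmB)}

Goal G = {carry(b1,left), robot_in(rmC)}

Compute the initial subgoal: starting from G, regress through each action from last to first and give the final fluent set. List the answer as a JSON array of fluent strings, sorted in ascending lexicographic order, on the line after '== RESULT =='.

Work backward from the goal:
  through step 4 (go(rmB,rmC)): drop {robot_in(rmC)}, keep {carry(b1,left)}, require {robot_in(rmB)}
    → {carry(b1,left), robot_in(rmB)}
  through step 3 (go(rmC,rmB)): drop {robot_in(rmB)}, keep {carry(b1,left)}, require {robot_in(rmC)}
    → {carry(b1,left), robot_in(rmC)}
  through step 2 (pick(b1,rmC,left)): drop {carry(b1,left)}, keep {robot_in(rmC)}, require {ball_in(b1,rmC), free(left), robot_in(rmC)}
    → {ball_in(b1,rmC), free(left), robot_in(rmC)}
  through step 1 (drop(b4,rmC,left)): drop {free(left)}, keep {ball_in(b1,rmC), robot_in(rmC)}, require {carry(b4,left), robot_in(rmC)}
    → {ball_in(b1,rmC), carry(b4,left), robot_in(rmC)}

== RESULT ==
["ball_in(b1,rmC)", "carry(b4,left)", "robot_in(rmC)"]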